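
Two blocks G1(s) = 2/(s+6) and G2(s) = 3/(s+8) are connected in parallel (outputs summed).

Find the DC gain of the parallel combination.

Parallel: G_eq = G1 + G2. DC gain = G1(0) + G2(0) = 2/6 + 3/8 = 0.3333 + 0.375 = 0.7083.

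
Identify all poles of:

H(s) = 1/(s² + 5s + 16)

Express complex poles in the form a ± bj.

Discriminant = 5² - 4×1×16 = 25 - 64 = -39 < 0, so the poles are a complex conjugate pair s = (-5 ± j√39)/(2×1). Real part = -5/(2×1) = -5/2 = -2.5; imaginary part = ±√39/(2×1) ≈ 3.1225. Poles: s = -2.5 ± 3.1225j.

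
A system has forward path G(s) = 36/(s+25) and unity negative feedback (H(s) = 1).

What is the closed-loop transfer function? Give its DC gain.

T(s) = G/(1+GH) = [36/(s+25)] / [1 + 36/(s+25)] = 36/(s+25+36) = 36/(s+61). DC gain = 36/61 = 0.5902.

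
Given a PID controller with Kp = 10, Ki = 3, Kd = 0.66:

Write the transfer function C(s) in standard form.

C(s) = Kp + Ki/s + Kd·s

Substituting values: C(s) = 10 + 3/s + 0.66s = (0.66s² + 10s + 3)/s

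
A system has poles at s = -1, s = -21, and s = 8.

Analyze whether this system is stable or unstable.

Pole(s) at s = 8 are not in the left half-plane. System is unstable.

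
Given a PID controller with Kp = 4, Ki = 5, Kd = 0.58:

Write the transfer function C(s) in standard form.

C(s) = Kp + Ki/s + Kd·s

Substituting values: C(s) = 4 + 5/s + 0.58s = (0.58s² + 4s + 5)/s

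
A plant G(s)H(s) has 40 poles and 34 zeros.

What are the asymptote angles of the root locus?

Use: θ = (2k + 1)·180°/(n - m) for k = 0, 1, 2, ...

n - m = 40 - 34 = 6. Angles: θk = (2k + 1)·180°/6 = 30°, 90°, 150°, 210°, 270°, 330°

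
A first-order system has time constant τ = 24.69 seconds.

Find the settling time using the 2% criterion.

For first-order system, 2% settling time ≈ 4τ = 4 × 24.69 = 98.76 s.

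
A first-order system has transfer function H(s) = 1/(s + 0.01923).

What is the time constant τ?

For H(s) = 1/(s + 1/τ), the pole is at -1/τ = -0.01923, so τ = 1/0.01923 = 52 s.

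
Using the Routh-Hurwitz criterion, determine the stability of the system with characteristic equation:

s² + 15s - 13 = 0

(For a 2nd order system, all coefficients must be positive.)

Coefficients: 1, 15, -13. c=-13 not positive, so system is unstable.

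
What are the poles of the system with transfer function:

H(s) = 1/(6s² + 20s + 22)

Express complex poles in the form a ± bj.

Discriminant = 20² - 4×6×22 = 400 - 528 = -128 < 0, so the poles are a complex conjugate pair s = (-20 ± j√128)/(2×6). Real part = -20/(2×6) = -20/12 ≈ -1.6667; imaginary part = ±√128/(2×6) ≈ 0.9428. Poles: s = -1.6667 ± 0.9428j.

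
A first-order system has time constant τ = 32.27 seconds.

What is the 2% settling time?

For first-order system, 2% settling time ≈ 4τ = 4 × 32.27 = 129.08 s.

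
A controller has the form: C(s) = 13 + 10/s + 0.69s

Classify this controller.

This is a Proportional-Integral-Derivative (PID) controller.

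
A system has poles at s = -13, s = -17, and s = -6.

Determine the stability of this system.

All poles are in the left half-plane. System is stable.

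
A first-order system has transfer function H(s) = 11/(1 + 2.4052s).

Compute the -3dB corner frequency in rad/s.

Corner frequency = 1/τ = 1/2.4052 = 0.416 rad/s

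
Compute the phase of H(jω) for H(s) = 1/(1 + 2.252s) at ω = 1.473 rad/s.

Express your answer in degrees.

Phase = -arctan(ωτ) = -arctan(1.473 × 2.252) = -73.2°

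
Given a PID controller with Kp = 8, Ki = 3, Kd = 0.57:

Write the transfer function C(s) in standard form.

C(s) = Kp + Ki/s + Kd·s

Substituting values: C(s) = 8 + 3/s + 0.57s = (0.57s² + 8s + 3)/s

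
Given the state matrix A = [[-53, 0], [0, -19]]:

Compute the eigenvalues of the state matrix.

For diagonal matrix, eigenvalues are diagonal entries: λ₁ = -53, λ₂ = -19.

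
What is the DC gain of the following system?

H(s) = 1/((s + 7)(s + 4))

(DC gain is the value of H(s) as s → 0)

DC gain = H(0) = 1/(7 × 4) = 1/28 = 0.0357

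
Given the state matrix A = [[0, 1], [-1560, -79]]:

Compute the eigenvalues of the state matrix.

det(A - λI) = λ² - (-79)λ + 1560 = (λ - (-40))(λ - (-39)). Eigenvalues: -40, -39.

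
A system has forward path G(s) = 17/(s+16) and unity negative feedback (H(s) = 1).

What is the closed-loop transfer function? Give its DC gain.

T(s) = G/(1+GH) = [17/(s+16)] / [1 + 17/(s+16)] = 17/(s+16+17) = 17/(s+33). DC gain = 17/33 = 0.5152.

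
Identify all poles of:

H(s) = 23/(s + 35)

Pole is where denominator = 0: s + 35 = 0, so s = -35.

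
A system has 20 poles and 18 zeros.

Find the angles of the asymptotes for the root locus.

n - m = 20 - 18 = 2. Angles: θk = (2k + 1)·180°/2 = 90°, 270°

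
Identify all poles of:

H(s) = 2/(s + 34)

Pole is where denominator = 0: s + 34 = 0, so s = -34.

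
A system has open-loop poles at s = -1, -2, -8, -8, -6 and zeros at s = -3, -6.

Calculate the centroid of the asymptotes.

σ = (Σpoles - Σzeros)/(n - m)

σ = (Σpoles - Σzeros)/(n - m) = (-25 - (-9))/(5 - 2) = -16/3 = -5.33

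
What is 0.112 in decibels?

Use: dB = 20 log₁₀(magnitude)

dB = 20 log₁₀(0.112) = -19.0 dB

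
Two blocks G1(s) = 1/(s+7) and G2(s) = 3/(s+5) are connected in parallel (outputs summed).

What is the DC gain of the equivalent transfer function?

Parallel: G_eq = G1 + G2. DC gain = G1(0) + G2(0) = 1/7 + 3/5 = 0.1429 + 0.6 = 0.7429.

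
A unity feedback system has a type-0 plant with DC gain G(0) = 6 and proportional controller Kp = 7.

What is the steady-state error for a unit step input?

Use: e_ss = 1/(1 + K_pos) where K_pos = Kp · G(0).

K_pos = Kp · G(0) = 7 × 6 = 42. e_ss = 1/(1 + 42) = 0.0233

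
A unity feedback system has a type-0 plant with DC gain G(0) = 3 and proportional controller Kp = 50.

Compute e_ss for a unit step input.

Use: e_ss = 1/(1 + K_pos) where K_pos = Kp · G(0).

K_pos = Kp · G(0) = 50 × 3 = 150. e_ss = 1/(1 + 150) = 0.0066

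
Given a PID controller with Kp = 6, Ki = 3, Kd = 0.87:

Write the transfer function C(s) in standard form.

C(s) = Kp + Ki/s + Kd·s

Substituting values: C(s) = 6 + 3/s + 0.87s = (0.87s² + 6s + 3)/s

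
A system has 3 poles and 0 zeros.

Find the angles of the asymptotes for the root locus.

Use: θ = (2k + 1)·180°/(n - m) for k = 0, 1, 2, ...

n - m = 3 - 0 = 3. Angles: θk = (2k + 1)·180°/3 = 60°, 180°, 300°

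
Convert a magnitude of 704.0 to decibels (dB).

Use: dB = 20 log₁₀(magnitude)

dB = 20 log₁₀(704.0) = 57.0 dB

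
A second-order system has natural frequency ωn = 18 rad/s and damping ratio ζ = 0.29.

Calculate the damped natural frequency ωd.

ωd = ωn√(1 - ζ²) = 18√(1 - 0.29²) = 17.23 rad/s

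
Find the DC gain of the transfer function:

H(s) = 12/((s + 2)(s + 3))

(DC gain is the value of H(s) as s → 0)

DC gain = H(0) = 12/(2 × 3) = 12/6 = 2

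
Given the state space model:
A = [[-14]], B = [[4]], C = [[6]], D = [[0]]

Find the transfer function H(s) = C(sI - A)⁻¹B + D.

(sI - A)⁻¹ = 1/(s + 14). H(s) = 6 × 4/(s + 14) + 0 = 24/(s + 14).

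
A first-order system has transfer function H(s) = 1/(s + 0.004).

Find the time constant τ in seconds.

For H(s) = 1/(s + 1/τ), the pole is at -1/τ = -0.004, so τ = 1/0.004 = 250 s.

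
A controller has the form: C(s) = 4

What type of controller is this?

This is a Proportional (P) controller.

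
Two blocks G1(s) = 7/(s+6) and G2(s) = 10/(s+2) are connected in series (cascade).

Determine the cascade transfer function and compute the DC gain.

Series: multiply transfer functions. G_eq = 7/(s+6) × 10/(s+2) = 70/((s+6)(s+2)). DC gain = 70/(6×2) = 5.8333.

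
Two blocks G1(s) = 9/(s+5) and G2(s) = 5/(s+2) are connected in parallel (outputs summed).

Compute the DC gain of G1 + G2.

Parallel: G_eq = G1 + G2. DC gain = G1(0) + G2(0) = 9/5 + 5/2 = 1.8 + 2.5 = 4.3.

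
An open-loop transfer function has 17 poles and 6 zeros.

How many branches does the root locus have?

Root locus has n branches where n = number of poles = 17.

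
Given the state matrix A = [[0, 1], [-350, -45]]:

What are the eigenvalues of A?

det(A - λI) = λ² - (-45)λ + 350 = (λ - (-10))(λ - (-35)). Eigenvalues: -10, -35.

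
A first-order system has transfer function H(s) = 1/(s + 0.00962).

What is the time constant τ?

For H(s) = 1/(s + 1/τ), the pole is at -1/τ = -0.00962, so τ = 1/0.00962 = 104 s.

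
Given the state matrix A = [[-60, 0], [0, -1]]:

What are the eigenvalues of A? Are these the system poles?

For diagonal matrix, eigenvalues are diagonal entries: λ₁ = -60, λ₂ = -1. Eigenvalues of A = system poles.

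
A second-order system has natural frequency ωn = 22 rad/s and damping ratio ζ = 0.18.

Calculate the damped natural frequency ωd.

ωd = ωn√(1 - ζ²) = 22√(1 - 0.18²) = 21.64 rad/s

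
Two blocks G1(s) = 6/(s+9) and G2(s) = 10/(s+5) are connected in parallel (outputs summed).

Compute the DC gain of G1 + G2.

Parallel: G_eq = G1 + G2. DC gain = G1(0) + G2(0) = 6/9 + 10/5 = 0.6667 + 2 = 2.6667.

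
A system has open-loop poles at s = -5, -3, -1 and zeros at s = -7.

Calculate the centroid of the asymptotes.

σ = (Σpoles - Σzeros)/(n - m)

σ = (Σpoles - Σzeros)/(n - m) = (-9 - (-7))/(3 - 1) = -2/2 = -1.0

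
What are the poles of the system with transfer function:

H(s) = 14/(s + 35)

Pole is where denominator = 0: s + 35 = 0, so s = -35.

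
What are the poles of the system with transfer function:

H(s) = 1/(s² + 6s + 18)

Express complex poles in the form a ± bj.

Discriminant = 6² - 4×1×18 = 36 - 72 = -36 < 0, so the poles are a complex conjugate pair s = (-6 ± j√36)/(2×1). Real part = -6/(2×1) = -6/2 = -3; imaginary part = ±√36/(2×1) = 6/2 = 3. Poles: s = -3 ± 3j.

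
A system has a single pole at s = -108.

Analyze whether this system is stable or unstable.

Pole at s = -108 is in the left half-plane. Stable.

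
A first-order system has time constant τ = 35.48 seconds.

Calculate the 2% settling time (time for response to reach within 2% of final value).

For first-order system, 2% settling time ≈ 4τ = 4 × 35.48 = 141.92 s.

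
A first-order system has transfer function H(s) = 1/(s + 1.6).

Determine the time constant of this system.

For H(s) = 1/(s + 1/τ), the pole is at -1/τ = -1.6, so τ = 1/1.6 = 0.625 s.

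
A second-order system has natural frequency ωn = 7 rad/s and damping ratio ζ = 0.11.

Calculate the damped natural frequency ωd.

ωd = ωn√(1 - ζ²) = 7√(1 - 0.11²) = 6.96 rad/s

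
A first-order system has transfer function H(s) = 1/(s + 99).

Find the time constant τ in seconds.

For H(s) = 1/(s + 1/τ), the pole is at -1/τ = -99, so τ = 1/99 = 0.0101 s.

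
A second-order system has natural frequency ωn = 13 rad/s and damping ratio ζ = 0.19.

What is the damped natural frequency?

ωd = ωn√(1 - ζ²) = 13√(1 - 0.19²) = 12.76 rad/s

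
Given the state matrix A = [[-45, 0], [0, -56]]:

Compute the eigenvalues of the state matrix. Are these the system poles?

For diagonal matrix, eigenvalues are diagonal entries: λ₁ = -45, λ₂ = -56. Eigenvalues of A = system poles.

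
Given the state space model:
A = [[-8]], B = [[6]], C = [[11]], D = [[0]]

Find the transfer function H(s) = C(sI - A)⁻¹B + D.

(sI - A)⁻¹ = 1/(s + 8). H(s) = 11 × 6/(s + 8) + 0 = 66/(s + 8).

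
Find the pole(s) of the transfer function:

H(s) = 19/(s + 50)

Pole is where denominator = 0: s + 50 = 0, so s = -50.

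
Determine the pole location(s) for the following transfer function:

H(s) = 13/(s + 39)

Pole is where denominator = 0: s + 39 = 0, so s = -39.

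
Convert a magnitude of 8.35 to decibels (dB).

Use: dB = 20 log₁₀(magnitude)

dB = 20 log₁₀(8.35) = 18.4 dB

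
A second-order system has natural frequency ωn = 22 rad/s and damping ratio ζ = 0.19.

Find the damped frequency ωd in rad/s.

ωd = ωn√(1 - ζ²) = 22√(1 - 0.19²) = 21.6 rad/s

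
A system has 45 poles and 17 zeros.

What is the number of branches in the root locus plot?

Root locus has n branches where n = number of poles = 45.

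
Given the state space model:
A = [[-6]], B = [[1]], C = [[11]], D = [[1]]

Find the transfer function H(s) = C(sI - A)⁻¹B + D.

(sI - A)⁻¹ = 1/(s + 6). H(s) = 11×1/(s + 6) + 1 = (s + 17)/(s + 6).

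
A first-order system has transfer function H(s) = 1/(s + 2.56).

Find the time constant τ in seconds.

For H(s) = 1/(s + 1/τ), the pole is at -1/τ = -2.56, so τ = 1/2.56 = 0.390625 s.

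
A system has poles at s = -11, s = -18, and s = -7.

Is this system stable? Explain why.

All poles are in the left half-plane. System is stable.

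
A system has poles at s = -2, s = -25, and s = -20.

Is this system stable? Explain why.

All poles are in the left half-plane. System is stable.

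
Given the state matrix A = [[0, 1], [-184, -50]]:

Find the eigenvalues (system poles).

det(A - λI) = λ² - (-50)λ + 184 = (λ - (-46))(λ - (-4)). Eigenvalues: -46, -4.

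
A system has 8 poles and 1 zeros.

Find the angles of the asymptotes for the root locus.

n - m = 8 - 1 = 7. Angles: θk = (2k + 1)·180°/7 = 25.71°, 77.14°, 128.57°, 180°, 231.43°, 282.86°, 334.29°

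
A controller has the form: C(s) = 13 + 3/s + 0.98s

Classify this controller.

This is a Proportional-Integral-Derivative (PID) controller.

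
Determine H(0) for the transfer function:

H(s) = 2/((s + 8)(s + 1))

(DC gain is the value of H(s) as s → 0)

DC gain = H(0) = 2/(8 × 1) = 2/8 = 0.25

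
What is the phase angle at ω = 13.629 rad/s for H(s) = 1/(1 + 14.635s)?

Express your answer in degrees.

Phase = -arctan(ωτ) = -arctan(13.629 × 14.635) = -89.7°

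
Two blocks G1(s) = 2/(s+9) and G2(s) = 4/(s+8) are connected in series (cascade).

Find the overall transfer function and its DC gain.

Series: multiply transfer functions. G_eq = 2/(s+9) × 4/(s+8) = 8/((s+9)(s+8)). DC gain = 8/(9×8) = 0.1111.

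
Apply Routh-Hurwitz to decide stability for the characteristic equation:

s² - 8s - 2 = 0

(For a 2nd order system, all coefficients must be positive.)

Coefficients: 1, -8, -2. b=-8, c=-2 not positive, so system is unstable.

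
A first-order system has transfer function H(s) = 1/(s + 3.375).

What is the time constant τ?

For H(s) = 1/(s + 1/τ), the pole is at -1/τ = -3.375, so τ = 1/3.375 = 0.2963 s.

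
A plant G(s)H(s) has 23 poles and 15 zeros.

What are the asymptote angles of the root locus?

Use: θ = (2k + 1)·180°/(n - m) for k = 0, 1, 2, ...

n - m = 23 - 15 = 8. Angles: θk = (2k + 1)·180°/8 = 22.5°, 67.5°, 112.5°, 157.5°, 202.5°, 247.5°, 292.5°, 337.5°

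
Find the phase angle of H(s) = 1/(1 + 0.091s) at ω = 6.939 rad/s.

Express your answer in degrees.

Phase = -arctan(ωτ) = -arctan(6.939 × 0.091) = -32.3°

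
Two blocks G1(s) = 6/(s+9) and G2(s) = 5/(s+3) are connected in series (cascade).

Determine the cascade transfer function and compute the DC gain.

Series: multiply transfer functions. G_eq = 6/(s+9) × 5/(s+3) = 30/((s+9)(s+3)). DC gain = 30/(9×3) = 1.1111.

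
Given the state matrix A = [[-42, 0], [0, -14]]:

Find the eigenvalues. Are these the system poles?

For diagonal matrix, eigenvalues are diagonal entries: λ₁ = -42, λ₂ = -14. Eigenvalues of A = system poles.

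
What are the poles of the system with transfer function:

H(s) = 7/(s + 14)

Pole is where denominator = 0: s + 14 = 0, so s = -14.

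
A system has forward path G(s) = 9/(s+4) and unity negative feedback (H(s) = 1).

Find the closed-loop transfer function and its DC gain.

T(s) = G/(1+GH) = [9/(s+4)] / [1 + 9/(s+4)] = 9/(s+4+9) = 9/(s+13). DC gain = 9/13 = 0.6923.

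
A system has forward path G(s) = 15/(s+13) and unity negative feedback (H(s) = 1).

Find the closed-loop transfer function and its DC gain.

T(s) = G/(1+GH) = [15/(s+13)] / [1 + 15/(s+13)] = 15/(s+13+15) = 15/(s+28). DC gain = 15/28 = 0.5357.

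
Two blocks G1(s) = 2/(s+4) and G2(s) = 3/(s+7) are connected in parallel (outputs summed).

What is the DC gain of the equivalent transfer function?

Parallel: G_eq = G1 + G2. DC gain = G1(0) + G2(0) = 2/4 + 3/7 = 0.5 + 0.4286 = 0.9286.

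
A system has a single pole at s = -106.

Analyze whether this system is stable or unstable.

Pole at s = -106 is in the left half-plane. Stable.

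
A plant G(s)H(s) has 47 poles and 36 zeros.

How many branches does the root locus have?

Root locus has n branches where n = number of poles = 47.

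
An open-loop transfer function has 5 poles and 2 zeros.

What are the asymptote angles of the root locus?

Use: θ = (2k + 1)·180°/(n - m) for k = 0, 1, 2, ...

n - m = 5 - 2 = 3. Angles: θk = (2k + 1)·180°/3 = 60°, 180°, 300°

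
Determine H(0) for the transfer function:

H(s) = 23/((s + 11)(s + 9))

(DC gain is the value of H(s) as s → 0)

DC gain = H(0) = 23/(11 × 9) = 23/99 = 0.2323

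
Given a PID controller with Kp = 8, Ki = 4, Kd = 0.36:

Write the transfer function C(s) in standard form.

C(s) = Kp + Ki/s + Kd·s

Substituting values: C(s) = 8 + 4/s + 0.36s = (0.36s² + 8s + 4)/s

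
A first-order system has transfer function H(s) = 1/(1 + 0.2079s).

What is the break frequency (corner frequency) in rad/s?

Corner frequency = 1/τ = 1/0.2079 = 4.81 rad/s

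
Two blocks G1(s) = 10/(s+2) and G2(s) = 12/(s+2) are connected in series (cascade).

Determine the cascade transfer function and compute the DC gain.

Series: multiply transfer functions. G_eq = 10/(s+2) × 12/(s+2) = 120/((s+2)(s+2)). DC gain = 120/(2×2) = 30.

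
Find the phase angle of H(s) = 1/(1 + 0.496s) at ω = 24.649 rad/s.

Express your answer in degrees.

Phase = -arctan(ωτ) = -arctan(24.649 × 0.496) = -85.3°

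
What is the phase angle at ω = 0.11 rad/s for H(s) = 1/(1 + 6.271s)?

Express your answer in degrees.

Phase = -arctan(ωτ) = -arctan(0.11 × 6.271) = -34.6°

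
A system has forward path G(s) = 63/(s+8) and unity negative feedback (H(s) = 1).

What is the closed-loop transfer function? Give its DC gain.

T(s) = G/(1+GH) = [63/(s+8)] / [1 + 63/(s+8)] = 63/(s+8+63) = 63/(s+71). DC gain = 63/71 = 0.8873.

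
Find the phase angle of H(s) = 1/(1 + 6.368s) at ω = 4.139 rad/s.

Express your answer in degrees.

Phase = -arctan(ωτ) = -arctan(4.139 × 6.368) = -87.8°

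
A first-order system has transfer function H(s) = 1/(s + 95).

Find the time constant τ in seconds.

For H(s) = 1/(s + 1/τ), the pole is at -1/τ = -95, so τ = 1/95 = 0.0105 s.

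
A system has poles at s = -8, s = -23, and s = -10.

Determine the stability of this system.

All poles are in the left half-plane. System is stable.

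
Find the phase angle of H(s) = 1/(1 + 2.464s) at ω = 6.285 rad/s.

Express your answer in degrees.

Phase = -arctan(ωτ) = -arctan(6.285 × 2.464) = -86.3°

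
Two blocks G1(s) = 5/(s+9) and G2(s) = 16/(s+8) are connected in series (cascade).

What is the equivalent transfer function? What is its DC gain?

Series: multiply transfer functions. G_eq = 5/(s+9) × 16/(s+8) = 80/((s+9)(s+8)). DC gain = 80/(9×8) = 1.1111.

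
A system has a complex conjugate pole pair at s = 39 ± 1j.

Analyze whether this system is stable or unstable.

Real part of poles is 39 (> 0, right half-plane). Unstable.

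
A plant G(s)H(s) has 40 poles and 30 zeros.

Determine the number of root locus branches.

Root locus has n branches where n = number of poles = 40.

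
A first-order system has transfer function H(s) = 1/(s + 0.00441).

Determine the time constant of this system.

For H(s) = 1/(s + 1/τ), the pole is at -1/τ = -0.00441, so τ = 1/0.00441 = 226.8 s.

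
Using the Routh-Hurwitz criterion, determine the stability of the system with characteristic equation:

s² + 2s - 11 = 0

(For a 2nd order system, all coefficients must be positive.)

Coefficients: 1, 2, -11. c=-11 not positive, so system is unstable.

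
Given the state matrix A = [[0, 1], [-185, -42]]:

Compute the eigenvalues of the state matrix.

det(A - λI) = λ² - (-42)λ + 185 = (λ - (-5))(λ - (-37)). Eigenvalues: -5, -37.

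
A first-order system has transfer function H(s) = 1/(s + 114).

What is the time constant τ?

For H(s) = 1/(s + 1/τ), the pole is at -1/τ = -114, so τ = 1/114 = 0.0088 s.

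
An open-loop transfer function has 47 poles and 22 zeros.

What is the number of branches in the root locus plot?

Root locus has n branches where n = number of poles = 47.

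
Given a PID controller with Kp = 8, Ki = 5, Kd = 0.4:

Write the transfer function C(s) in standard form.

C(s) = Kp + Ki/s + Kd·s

Substituting values: C(s) = 8 + 5/s + 0.4s = (0.4s² + 8s + 5)/s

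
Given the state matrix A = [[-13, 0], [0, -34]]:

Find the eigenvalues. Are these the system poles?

For diagonal matrix, eigenvalues are diagonal entries: λ₁ = -13, λ₂ = -34. Eigenvalues of A = system poles.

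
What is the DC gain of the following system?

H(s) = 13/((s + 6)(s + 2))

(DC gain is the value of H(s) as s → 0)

DC gain = H(0) = 13/(6 × 2) = 13/12 = 1.0833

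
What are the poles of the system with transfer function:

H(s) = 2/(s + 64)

Pole is where denominator = 0: s + 64 = 0, so s = -64.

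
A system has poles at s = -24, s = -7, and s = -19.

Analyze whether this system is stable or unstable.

All poles are in the left half-plane. System is stable.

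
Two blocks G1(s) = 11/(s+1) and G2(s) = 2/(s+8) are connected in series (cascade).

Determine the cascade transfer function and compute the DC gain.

Series: multiply transfer functions. G_eq = 11/(s+1) × 2/(s+8) = 22/((s+1)(s+8)). DC gain = 22/(1×8) = 2.75.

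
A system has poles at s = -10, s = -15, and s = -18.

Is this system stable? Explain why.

All poles are in the left half-plane. System is stable.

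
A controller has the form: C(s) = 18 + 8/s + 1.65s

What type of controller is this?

This is a Proportional-Integral-Derivative (PID) controller.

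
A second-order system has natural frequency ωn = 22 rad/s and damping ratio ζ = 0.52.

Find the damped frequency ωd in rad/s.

ωd = ωn√(1 - ζ²) = 22√(1 - 0.52²) = 18.79 rad/s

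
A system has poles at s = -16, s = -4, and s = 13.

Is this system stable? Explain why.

Pole(s) at s = 13 are not in the left half-plane. System is unstable.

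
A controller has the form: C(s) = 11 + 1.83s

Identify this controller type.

This is a Proportional-Derivative (PD) controller.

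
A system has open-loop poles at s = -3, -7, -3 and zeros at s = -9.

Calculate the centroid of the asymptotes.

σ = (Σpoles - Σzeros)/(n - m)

σ = (Σpoles - Σzeros)/(n - m) = (-13 - (-9))/(3 - 1) = -4/2 = -2.0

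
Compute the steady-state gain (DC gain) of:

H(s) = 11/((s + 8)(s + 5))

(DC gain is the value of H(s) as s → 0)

DC gain = H(0) = 11/(8 × 5) = 11/40 = 0.275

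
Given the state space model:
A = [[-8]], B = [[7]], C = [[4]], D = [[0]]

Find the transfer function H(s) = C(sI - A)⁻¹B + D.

(sI - A)⁻¹ = 1/(s + 8). H(s) = 4 × 7/(s + 8) + 0 = 28/(s + 8).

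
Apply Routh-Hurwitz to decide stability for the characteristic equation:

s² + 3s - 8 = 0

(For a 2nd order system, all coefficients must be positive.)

Coefficients: 1, 3, -8. c=-8 not positive, so system is unstable.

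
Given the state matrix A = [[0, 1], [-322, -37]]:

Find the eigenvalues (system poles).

det(A - λI) = λ² - (-37)λ + 322 = (λ - (-14))(λ - (-23)). Eigenvalues: -14, -23.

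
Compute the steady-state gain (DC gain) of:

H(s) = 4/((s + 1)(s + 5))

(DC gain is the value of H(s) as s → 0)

DC gain = H(0) = 4/(1 × 5) = 4/5 = 0.8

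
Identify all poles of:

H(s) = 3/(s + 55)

Pole is where denominator = 0: s + 55 = 0, so s = -55.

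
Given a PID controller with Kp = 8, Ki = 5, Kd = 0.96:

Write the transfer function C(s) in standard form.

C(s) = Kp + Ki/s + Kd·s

Substituting values: C(s) = 8 + 5/s + 0.96s = (0.96s² + 8s + 5)/s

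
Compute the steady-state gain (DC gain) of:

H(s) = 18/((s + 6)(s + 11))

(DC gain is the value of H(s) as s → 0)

DC gain = H(0) = 18/(6 × 11) = 18/66 = 0.2727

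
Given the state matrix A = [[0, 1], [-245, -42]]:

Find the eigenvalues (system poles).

det(A - λI) = λ² - (-42)λ + 245 = (λ - (-35))(λ - (-7)). Eigenvalues: -35, -7.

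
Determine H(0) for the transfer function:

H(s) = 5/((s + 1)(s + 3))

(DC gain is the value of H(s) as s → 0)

DC gain = H(0) = 5/(1 × 3) = 5/3 = 1.6667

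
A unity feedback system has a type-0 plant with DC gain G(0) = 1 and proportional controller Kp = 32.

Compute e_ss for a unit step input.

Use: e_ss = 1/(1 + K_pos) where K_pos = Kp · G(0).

K_pos = Kp · G(0) = 32 × 1 = 32. e_ss = 1/(1 + 32) = 0.0303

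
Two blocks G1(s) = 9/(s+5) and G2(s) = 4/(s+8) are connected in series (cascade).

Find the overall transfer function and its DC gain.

Series: multiply transfer functions. G_eq = 9/(s+5) × 4/(s+8) = 36/((s+5)(s+8)). DC gain = 36/(5×8) = 0.9.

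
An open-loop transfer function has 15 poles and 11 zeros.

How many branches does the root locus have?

Root locus has n branches where n = number of poles = 15.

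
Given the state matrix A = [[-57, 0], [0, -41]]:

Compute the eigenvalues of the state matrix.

For diagonal matrix, eigenvalues are diagonal entries: λ₁ = -57, λ₂ = -41.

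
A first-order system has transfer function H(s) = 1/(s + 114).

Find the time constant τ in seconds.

For H(s) = 1/(s + 1/τ), the pole is at -1/τ = -114, so τ = 1/114 = 0.0088 s.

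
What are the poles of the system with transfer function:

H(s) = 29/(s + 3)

Pole is where denominator = 0: s + 3 = 0, so s = -3.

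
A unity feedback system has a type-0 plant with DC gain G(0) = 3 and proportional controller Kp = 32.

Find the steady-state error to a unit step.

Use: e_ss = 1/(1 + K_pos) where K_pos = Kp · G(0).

K_pos = Kp · G(0) = 32 × 3 = 96. e_ss = 1/(1 + 96) = 0.0103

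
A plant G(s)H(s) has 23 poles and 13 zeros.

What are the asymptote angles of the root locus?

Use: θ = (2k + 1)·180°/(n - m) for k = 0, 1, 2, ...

n - m = 23 - 13 = 10. Angles: θk = (2k + 1)·180°/10 = 18°, 54°, 90°, 126°, 162°, 198°, 234°, 270°, 306°, 342°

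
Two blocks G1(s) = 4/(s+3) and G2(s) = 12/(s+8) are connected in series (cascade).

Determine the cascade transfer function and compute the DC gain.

Series: multiply transfer functions. G_eq = 4/(s+3) × 12/(s+8) = 48/((s+3)(s+8)). DC gain = 48/(3×8) = 2.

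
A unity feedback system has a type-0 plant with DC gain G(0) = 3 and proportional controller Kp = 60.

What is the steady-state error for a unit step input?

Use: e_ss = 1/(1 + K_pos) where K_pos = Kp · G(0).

K_pos = Kp · G(0) = 60 × 3 = 180. e_ss = 1/(1 + 180) = 0.0055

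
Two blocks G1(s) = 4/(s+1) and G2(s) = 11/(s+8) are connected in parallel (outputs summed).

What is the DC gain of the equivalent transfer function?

Parallel: G_eq = G1 + G2. DC gain = G1(0) + G2(0) = 4/1 + 11/8 = 4 + 1.375 = 5.375.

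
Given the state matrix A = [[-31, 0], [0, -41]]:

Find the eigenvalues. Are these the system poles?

For diagonal matrix, eigenvalues are diagonal entries: λ₁ = -31, λ₂ = -41. Eigenvalues of A = system poles.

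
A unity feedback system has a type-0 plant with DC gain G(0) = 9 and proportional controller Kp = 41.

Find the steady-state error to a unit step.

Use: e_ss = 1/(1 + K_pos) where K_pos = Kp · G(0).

K_pos = Kp · G(0) = 41 × 9 = 369. e_ss = 1/(1 + 369) = 0.0027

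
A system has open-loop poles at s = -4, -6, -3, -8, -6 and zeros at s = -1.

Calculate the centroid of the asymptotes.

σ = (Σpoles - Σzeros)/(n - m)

σ = (Σpoles - Σzeros)/(n - m) = (-27 - (-1))/(5 - 1) = -26/4 = -6.5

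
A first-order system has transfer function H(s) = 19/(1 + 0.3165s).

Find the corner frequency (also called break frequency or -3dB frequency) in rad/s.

Corner frequency = 1/τ = 1/0.3165 = 3.16 rad/s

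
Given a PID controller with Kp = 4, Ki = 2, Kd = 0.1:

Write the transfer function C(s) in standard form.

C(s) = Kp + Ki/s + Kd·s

Substituting values: C(s) = 4 + 2/s + 0.1s = (0.1s² + 4s + 2)/s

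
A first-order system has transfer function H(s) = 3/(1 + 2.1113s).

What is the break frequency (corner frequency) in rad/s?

Corner frequency = 1/τ = 1/2.1113 = 0.474 rad/s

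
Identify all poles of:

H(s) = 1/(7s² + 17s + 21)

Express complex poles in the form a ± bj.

Discriminant = 17² - 4×7×21 = 289 - 588 = -299 < 0, so the poles are a complex conjugate pair s = (-17 ± j√299)/(2×7). Real part = -17/(2×7) = -17/14 ≈ -1.2143; imaginary part = ±√299/(2×7) ≈ 1.2351. Poles: s = -1.2143 ± 1.2351j.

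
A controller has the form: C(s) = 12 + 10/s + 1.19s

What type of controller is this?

This is a Proportional-Integral-Derivative (PID) controller.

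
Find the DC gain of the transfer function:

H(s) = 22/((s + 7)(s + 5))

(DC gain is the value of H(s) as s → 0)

DC gain = H(0) = 22/(7 × 5) = 22/35 = 0.6286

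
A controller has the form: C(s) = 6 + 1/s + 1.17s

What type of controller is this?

This is a Proportional-Integral-Derivative (PID) controller.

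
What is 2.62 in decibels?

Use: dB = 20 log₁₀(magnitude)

dB = 20 log₁₀(2.62) = 8.4 dB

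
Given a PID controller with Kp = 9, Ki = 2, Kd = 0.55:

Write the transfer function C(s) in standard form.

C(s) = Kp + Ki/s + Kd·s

Substituting values: C(s) = 9 + 2/s + 0.55s = (0.55s² + 9s + 2)/s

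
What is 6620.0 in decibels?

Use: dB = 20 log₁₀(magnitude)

dB = 20 log₁₀(6620.0) = 76.4 dB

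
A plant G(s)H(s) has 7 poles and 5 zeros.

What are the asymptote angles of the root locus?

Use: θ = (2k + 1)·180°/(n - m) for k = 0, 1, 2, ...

n - m = 7 - 5 = 2. Angles: θk = (2k + 1)·180°/2 = 90°, 270°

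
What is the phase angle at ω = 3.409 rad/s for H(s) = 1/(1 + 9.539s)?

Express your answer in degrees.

Phase = -arctan(ωτ) = -arctan(3.409 × 9.539) = -88.2°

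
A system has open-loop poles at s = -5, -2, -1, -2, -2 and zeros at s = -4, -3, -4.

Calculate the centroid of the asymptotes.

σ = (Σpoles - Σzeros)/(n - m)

σ = (Σpoles - Σzeros)/(n - m) = (-12 - (-11))/(5 - 3) = -1/2 = -0.5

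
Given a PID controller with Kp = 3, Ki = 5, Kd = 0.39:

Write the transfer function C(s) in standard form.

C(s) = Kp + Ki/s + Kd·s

Substituting values: C(s) = 3 + 5/s + 0.39s = (0.39s² + 3s + 5)/s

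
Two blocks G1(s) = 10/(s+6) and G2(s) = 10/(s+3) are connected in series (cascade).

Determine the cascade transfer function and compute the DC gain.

Series: multiply transfer functions. G_eq = 10/(s+6) × 10/(s+3) = 100/((s+6)(s+3)). DC gain = 100/(6×3) = 5.5556.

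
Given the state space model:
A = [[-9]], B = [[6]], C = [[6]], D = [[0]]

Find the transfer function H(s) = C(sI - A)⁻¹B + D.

(sI - A)⁻¹ = 1/(s + 9). H(s) = 6 × 6/(s + 9) + 0 = 36/(s + 9).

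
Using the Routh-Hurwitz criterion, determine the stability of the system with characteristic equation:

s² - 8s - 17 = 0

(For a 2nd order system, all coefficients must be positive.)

Coefficients: 1, -8, -17. b=-8, c=-17 not positive, so system is unstable.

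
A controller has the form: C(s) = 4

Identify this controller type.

This is a Proportional (P) controller.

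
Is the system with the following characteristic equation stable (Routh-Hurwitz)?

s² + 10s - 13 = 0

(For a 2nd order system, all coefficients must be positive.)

Coefficients: 1, 10, -13. c=-13 not positive, so system is unstable.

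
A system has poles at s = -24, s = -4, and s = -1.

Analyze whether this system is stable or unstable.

All poles are in the left half-plane. System is stable.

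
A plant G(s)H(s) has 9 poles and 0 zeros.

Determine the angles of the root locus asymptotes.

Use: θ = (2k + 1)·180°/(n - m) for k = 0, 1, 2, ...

n - m = 9 - 0 = 9. Angles: θk = (2k + 1)·180°/9 = 20°, 60°, 100°, 140°, 180°, 220°, 260°, 300°, 340°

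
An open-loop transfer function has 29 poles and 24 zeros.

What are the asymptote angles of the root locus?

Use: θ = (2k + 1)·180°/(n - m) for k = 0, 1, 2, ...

n - m = 29 - 24 = 5. Angles: θk = (2k + 1)·180°/5 = 36°, 108°, 180°, 252°, 324°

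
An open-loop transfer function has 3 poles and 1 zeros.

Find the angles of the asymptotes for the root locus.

n - m = 3 - 1 = 2. Angles: θk = (2k + 1)·180°/2 = 90°, 270°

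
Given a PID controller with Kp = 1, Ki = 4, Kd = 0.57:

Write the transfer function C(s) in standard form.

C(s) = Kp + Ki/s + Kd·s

Substituting values: C(s) = 1 + 4/s + 0.57s = (0.57s² + s + 4)/s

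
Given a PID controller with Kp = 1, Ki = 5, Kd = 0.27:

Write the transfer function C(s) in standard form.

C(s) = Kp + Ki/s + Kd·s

Substituting values: C(s) = 1 + 5/s + 0.27s = (0.27s² + s + 5)/s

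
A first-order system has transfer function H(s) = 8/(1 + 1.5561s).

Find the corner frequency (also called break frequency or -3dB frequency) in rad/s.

Corner frequency = 1/τ = 1/1.5561 = 0.643 rad/s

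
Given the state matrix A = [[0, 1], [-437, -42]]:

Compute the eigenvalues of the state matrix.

det(A - λI) = λ² - (-42)λ + 437 = (λ - (-19))(λ - (-23)). Eigenvalues: -19, -23.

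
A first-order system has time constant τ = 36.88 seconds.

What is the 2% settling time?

For first-order system, 2% settling time ≈ 4τ = 4 × 36.88 = 147.52 s.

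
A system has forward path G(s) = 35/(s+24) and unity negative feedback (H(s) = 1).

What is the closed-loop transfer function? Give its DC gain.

T(s) = G/(1+GH) = [35/(s+24)] / [1 + 35/(s+24)] = 35/(s+24+35) = 35/(s+59). DC gain = 35/59 = 0.5932.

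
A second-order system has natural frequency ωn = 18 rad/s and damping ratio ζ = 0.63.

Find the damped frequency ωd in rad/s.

ωd = ωn√(1 - ζ²) = 18√(1 - 0.63²) = 13.98 rad/s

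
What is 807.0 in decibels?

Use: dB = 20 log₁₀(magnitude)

dB = 20 log₁₀(807.0) = 58.1 dB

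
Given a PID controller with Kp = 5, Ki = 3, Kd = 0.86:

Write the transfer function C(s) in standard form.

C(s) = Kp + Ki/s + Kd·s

Substituting values: C(s) = 5 + 3/s + 0.86s = (0.86s² + 5s + 3)/s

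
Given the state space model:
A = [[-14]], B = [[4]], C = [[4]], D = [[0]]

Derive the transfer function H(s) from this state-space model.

(sI - A)⁻¹ = 1/(s + 14). H(s) = 4 × 4/(s + 14) + 0 = 16/(s + 14).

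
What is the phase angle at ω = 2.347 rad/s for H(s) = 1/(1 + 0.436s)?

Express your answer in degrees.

Phase = -arctan(ωτ) = -arctan(2.347 × 0.436) = -45.7°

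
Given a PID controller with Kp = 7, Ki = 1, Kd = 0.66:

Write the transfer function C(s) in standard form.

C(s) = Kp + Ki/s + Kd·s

Substituting values: C(s) = 7 + 1/s + 0.66s = (0.66s² + 7s + 1)/s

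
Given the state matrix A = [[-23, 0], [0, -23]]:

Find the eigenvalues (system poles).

For diagonal matrix, eigenvalues are diagonal entries: λ₁ = -23, λ₂ = -23.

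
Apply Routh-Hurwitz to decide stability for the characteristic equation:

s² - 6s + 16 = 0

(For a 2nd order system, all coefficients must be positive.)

Coefficients: 1, -6, 16. b=-6 not positive, so system is unstable.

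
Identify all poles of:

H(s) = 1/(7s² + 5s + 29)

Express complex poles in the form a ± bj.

Discriminant = 5² - 4×7×29 = 25 - 812 = -787 < 0, so the poles are a complex conjugate pair s = (-5 ± j√787)/(2×7). Real part = -5/(2×7) = -5/14 ≈ -0.3571; imaginary part = ±√787/(2×7) ≈ 2.0038. Poles: s = -0.3571 ± 2.0038j.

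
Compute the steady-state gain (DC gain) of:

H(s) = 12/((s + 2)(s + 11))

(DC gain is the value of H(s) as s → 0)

DC gain = H(0) = 12/(2 × 11) = 12/22 = 0.5455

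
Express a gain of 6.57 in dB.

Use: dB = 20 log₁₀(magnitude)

dB = 20 log₁₀(6.57) = 16.4 dB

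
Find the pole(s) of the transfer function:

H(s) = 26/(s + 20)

Pole is where denominator = 0: s + 20 = 0, so s = -20.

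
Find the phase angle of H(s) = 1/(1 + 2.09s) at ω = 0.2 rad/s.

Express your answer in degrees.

Phase = -arctan(ωτ) = -arctan(0.2 × 2.09) = -22.7°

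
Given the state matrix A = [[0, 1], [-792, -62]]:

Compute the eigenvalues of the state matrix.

det(A - λI) = λ² - (-62)λ + 792 = (λ - (-44))(λ - (-18)). Eigenvalues: -44, -18.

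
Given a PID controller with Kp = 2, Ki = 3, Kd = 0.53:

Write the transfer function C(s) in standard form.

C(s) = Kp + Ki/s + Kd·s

Substituting values: C(s) = 2 + 3/s + 0.53s = (0.53s² + 2s + 3)/s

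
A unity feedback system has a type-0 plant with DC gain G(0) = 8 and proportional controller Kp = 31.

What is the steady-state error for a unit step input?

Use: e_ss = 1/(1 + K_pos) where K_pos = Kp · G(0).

K_pos = Kp · G(0) = 31 × 8 = 248. e_ss = 1/(1 + 248) = 0.0040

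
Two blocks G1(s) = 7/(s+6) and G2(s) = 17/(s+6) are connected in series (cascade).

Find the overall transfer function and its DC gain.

Series: multiply transfer functions. G_eq = 7/(s+6) × 17/(s+6) = 119/((s+6)(s+6)). DC gain = 119/(6×6) = 3.3056.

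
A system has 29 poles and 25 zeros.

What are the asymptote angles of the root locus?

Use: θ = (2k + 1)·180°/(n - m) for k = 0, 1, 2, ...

n - m = 29 - 25 = 4. Angles: θk = (2k + 1)·180°/4 = 45°, 135°, 225°, 315°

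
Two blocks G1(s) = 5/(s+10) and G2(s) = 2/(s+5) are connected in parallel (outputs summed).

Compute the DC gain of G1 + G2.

Parallel: G_eq = G1 + G2. DC gain = G1(0) + G2(0) = 5/10 + 2/5 = 0.5 + 0.4 = 0.9.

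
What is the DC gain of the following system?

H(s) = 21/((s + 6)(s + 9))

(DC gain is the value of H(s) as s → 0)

DC gain = H(0) = 21/(6 × 9) = 21/54 = 0.3889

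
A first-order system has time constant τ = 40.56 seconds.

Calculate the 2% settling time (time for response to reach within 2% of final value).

For first-order system, 2% settling time ≈ 4τ = 4 × 40.56 = 162.24 s.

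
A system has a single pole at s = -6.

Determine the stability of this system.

Pole at s = -6 is in the left half-plane. Stable.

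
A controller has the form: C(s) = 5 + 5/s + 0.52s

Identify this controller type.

This is a Proportional-Integral-Derivative (PID) controller.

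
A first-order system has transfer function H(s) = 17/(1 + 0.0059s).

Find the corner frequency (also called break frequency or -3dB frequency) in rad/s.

Corner frequency = 1/τ = 1/0.0059 = 169.492 rad/s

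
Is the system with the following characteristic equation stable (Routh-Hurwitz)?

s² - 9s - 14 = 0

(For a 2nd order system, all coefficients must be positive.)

Coefficients: 1, -9, -14. b=-9, c=-14 not positive, so system is unstable.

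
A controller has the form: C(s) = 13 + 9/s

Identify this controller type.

This is a Proportional-Integral (PI) controller.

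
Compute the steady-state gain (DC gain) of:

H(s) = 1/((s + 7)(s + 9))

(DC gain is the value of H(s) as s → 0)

DC gain = H(0) = 1/(7 × 9) = 1/63 = 0.0159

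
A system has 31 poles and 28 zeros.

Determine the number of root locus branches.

Root locus has n branches where n = number of poles = 31.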